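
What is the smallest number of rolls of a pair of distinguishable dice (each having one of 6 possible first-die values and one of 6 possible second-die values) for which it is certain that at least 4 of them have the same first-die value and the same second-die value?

There are 6 × 6 = 36 (first-die value, second-die value) combinations acting as pigeonholes.
With 36 × 3 = 108 rolls of a pair of distinguishable dice we could place exactly 3 in each, with no (first-die value, second-die value) pair reaching 4.
One more forces some (first-die value, second-die value) pair to hold 4, so 108 + 1 = 109.

109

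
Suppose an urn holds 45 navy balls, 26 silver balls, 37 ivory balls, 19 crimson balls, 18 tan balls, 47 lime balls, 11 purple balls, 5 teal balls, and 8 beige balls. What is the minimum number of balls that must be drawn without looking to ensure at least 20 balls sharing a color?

Treat the 9 colors as pigeonholes.
In the worst case we take at most 19 of each color, but all 18 tan, all 11 purple, all 5 teal, and all 8 beige (fewer than 19), giving 19 + 19 + 19 + 19 + 18 + 19 + 11 + 5 + 8 = 137.
One more ball then forces some color to 20, so 137 + 1 = 138.

138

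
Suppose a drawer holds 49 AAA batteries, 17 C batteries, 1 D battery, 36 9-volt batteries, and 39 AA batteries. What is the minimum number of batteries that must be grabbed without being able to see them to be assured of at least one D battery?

To avoid D batteries as long as possible, exhaust the other 4 types first.
The worst case draws every non-D battery first: 49 + 17 + 36 + 39 = 141.
The next draw is then forced to be D, giving 141 + 1 = 142.

142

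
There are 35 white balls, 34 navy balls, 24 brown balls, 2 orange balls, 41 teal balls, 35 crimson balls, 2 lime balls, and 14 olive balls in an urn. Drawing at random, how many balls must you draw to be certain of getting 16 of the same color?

94

Treat the 8 colors as pigeonholes.
In the worst case we take at most 15 of each color, but all 2 orange, all 2 lime, and all 14 olive (fewer than 15), giving 15 + 15 + 15 + 2 + 15 + 15 + 2 + 14 = 93.
One more ball then forces some color to 16, so 93 + 1 = 94.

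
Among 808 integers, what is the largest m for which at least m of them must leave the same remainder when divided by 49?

If each of the 49 residue classes modulo 49 held at most 16, the total would be at most 49 × 16 = 784 < 808, a contradiction.
So at least one holds ⌈808/49⌉ = 17.

17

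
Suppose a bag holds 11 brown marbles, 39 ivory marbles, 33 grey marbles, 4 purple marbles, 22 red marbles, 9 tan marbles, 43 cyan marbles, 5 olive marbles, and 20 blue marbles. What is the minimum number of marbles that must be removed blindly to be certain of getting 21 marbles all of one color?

130

Treat the 9 colors as pigeonholes.
In the worst case we take at most 20 of each color, but all 11 brown, all 4 purple, all 9 tan, and all 5 olive (fewer than 20), giving 11 + 20 + 20 + 4 + 20 + 9 + 20 + 5 + 20 = 129.
One more marble then forces some color to 21, so 129 + 1 = 130.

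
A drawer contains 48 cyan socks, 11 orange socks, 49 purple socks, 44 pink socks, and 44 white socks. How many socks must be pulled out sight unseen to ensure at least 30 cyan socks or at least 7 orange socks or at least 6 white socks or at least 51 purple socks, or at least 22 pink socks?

The worst case stops just short of every target: 29 cyan, 6 orange, all 49 purple, 21 pink, 5 white — 29 + 6 + 49 + 21 + 5 = 110 socks.
One more sock must push some color to its target, so 110 + 1 = 111.

111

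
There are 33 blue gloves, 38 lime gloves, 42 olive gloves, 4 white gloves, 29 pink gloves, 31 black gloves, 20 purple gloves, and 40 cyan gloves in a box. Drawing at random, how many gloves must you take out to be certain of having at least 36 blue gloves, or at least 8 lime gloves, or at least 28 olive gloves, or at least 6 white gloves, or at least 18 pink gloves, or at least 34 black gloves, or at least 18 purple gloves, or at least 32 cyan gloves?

Each of the 8 colors has its own threshold; avoid all of them simultaneously.
The worst case stops just short of every target: all 33 blue, 7 lime, 27 olive, all 4 white, 17 pink, all 31 black, 17 purple, 31 cyan — 33 + 7 + 27 + 4 + 17 + 31 + 17 + 31 = 167 gloves.
One more glove must push some color to its target, so 167 + 1 = 168.

168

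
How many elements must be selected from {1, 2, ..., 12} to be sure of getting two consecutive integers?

Partition {1, …, 12} into 6 pairs: {1,2}, {3,4}, …, {11,12}.
Choosing 6 integers — say the 6 even numbers 2, 4, …, 12 — takes one from each pair and avoids the property.
Choosing 7 forces two into the same pair by pigeonhole, and those are consecutive. So 7.

7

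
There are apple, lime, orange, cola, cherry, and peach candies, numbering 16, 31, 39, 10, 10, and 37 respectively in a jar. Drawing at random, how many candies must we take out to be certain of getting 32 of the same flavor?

130

In the worst case we take at most 31 of each flavor, but all 16 apple, all 10 cola, and all 10 cherry (fewer than 31), giving 16 + 31 + 31 + 10 + 10 + 31 = 129.
One more candy then forces some flavor to 32, so 129 + 1 = 130.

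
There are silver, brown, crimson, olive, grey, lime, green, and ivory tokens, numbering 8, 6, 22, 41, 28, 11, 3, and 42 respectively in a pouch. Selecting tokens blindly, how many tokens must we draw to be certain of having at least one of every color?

The hardest color to obtain is green: we could draw every other token first — 161 − 3 = 158 tokens — without a single green one.
The next draw must be green, so 158 + 1 = 159.

159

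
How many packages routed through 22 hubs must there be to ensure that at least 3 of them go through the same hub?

45

There are 22 hubs acting as pigeonholes.
With 22 × 2 = 44 packages we could place exactly 2 in each, with no class reaching 3.
One more forces some class to hold 3, so 44 + 1 = 45.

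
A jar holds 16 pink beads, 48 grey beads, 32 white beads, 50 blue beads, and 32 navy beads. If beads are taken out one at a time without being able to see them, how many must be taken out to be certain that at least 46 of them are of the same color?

171

In the worst case we take at most 45 of each color, but all 16 pink, all 32 white, and all 32 navy (fewer than 45), giving 16 + 45 + 32 + 45 + 32 = 170.
One more bead then forces some color to 46, so 170 + 1 = 171.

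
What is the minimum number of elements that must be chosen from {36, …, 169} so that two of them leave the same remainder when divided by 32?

Group the integers by remainder mod 32; there are 32 residue classes, each nonempty in this range.
Choosing one from each class (32 integers) avoids any shared remainder.
One more choice must repeat a class, so two differ by a multiple of 32. Hence 32 + 1 = 33.

33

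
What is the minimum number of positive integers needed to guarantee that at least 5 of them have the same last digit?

41

There are 10 possible last digits acting as pigeonholes.
With 10 × 4 = 40 positive integers we could place exactly 4 in each, with no class reaching 5.
One more forces some class to hold 5, so 40 + 1 = 41.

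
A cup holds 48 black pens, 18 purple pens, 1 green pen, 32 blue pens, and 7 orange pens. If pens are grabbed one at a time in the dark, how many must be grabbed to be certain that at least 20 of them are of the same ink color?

65

In the worst case we take at most 19 of each ink color, but all 18 purple, all 1 green, and all 7 orange (fewer than 19), giving 19 + 18 + 1 + 19 + 7 = 64.
One more pen then forces some ink color to 20, so 64 + 1 = 65.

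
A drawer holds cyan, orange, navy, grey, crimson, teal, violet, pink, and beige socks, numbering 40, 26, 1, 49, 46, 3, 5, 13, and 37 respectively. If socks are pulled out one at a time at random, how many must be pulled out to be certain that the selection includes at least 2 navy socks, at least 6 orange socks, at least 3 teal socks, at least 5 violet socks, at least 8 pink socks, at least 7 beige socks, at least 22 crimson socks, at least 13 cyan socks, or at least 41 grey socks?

99

Each of the 9 colors has its own threshold; avoid all of them simultaneously.
The worst case stops just short of every target: 12 cyan, 5 orange, 1 navy, 40 grey, 21 crimson, 2 teal, 4 violet, 7 pink, 6 beige — 12 + 5 + 1 + 40 + 21 + 2 + 4 + 7 + 6 = 98 socks.
One more sock must push some color to its target, so 98 + 1 = 99.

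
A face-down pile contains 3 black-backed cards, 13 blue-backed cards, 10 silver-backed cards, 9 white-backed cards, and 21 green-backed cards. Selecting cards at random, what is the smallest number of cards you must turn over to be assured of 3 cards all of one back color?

11

Treat the 5 back colors as pigeonholes.
The worst case takes 2 cards of each back color without reaching 3 of any: 5 × 2 = 10.
The next card must bring some back color to 3, so 10 + 1 = 11.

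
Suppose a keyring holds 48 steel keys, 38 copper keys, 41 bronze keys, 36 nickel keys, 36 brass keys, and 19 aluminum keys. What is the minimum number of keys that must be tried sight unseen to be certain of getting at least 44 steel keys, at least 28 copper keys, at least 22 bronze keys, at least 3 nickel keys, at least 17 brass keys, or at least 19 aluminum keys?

The worst case stops just short of every target: 43 steel, 27 copper, 21 bronze, 2 nickel, 16 brass, 18 aluminum — 43 + 27 + 21 + 2 + 16 + 18 = 127 keys.
One more key must push some type to its target, so 127 + 1 = 128.

128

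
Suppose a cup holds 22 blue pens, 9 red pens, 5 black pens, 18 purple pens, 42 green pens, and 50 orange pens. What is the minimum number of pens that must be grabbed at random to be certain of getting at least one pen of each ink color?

The hardest ink color to obtain is black: we could draw every other pen first — 146 − 5 = 141 pens — without a single black one.
The next draw must be black, so 141 + 1 = 142.

142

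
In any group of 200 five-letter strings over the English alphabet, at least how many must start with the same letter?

8

The 200 five-letter strings over the English alphabet fall into 26 possible first letters.
If each of the 26 possible first letters held at most 7, the total would be at most 26 × 7 = 182 < 200, a contradiction.
So at least one holds ⌈200/26⌉ = 8.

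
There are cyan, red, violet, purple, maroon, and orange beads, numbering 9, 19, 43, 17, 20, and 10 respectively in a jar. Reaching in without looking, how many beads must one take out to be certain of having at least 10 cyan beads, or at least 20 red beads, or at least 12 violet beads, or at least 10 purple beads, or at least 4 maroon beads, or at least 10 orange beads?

61

Each of the 6 colors has its own threshold; avoid all of them simultaneously.
The worst case stops just short of every target: 9 cyan, 19 red, 11 violet, 9 purple, 3 maroon, 9 orange — 9 + 19 + 11 + 9 + 3 + 9 = 60 beads.
One more bead must push some color to its target, so 60 + 1 = 61.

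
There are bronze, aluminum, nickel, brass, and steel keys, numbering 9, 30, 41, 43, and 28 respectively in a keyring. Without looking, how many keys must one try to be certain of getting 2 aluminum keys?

To avoid aluminum keys as long as possible, exhaust the other 4 types first.
The worst case draws every non-aluminum key first: 9 + 41 + 43 + 28 = 121.
The next 2 draws are then forced to be aluminum, giving 121 + 2 = 123.

123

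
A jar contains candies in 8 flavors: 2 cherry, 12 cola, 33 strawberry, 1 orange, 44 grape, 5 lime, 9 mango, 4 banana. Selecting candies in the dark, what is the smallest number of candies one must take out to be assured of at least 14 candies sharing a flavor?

In the worst case we take at most 13 of each flavor, but all 2 cherry, all 12 cola, all 1 orange, all 5 lime, all 9 mango, and all 4 banana (fewer than 13), giving 2 + 12 + 13 + 1 + 13 + 5 + 9 + 4 = 59.
One more candy then forces some flavor to 14, so 59 + 1 = 60.

60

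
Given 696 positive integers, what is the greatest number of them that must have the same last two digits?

7

If each of the 100 possible two-digit endings held at most 6, the total would be at most 100 × 6 = 600 < 696, a contradiction.
So at least one holds ⌈696/100⌉ = 7.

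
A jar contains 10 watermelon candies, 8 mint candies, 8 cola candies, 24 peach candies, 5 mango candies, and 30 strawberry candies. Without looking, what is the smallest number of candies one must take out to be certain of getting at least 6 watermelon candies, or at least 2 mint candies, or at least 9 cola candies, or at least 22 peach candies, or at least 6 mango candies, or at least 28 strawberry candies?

Each of the 6 flavors has its own threshold; avoid all of them simultaneously.
The worst case stops just short of every target: 5 watermelon, 1 mint, 8 cola, 21 peach, 5 mango, 27 strawberry — 5 + 1 + 8 + 21 + 5 + 27 = 67 candies.
One more candy must push some flavor to its target, so 67 + 1 = 68.

68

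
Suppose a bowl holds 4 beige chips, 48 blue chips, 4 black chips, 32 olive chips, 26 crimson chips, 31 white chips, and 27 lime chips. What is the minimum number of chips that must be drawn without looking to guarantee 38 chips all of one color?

162

Treat the 7 colors as pigeonholes.
In the worst case we take at most 37 of each color, but all 4 beige, all 4 black, all 32 olive, all 26 crimson, all 31 white, and all 27 lime (fewer than 37), giving 4 + 37 + 4 + 32 + 26 + 31 + 27 = 161.
One more chip then forces some color to 38, so 161 + 1 = 162.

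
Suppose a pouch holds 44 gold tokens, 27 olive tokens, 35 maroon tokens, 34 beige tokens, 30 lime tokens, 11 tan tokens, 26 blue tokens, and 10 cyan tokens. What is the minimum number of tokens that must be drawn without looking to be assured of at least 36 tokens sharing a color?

209

In the worst case we take at most 35 of each color, but all 27 olive, all 34 beige, all 30 lime, all 11 tan, all 26 blue, and all 10 cyan (fewer than 35), giving 35 + 27 + 35 + 34 + 30 + 11 + 26 + 10 = 208.
One more token then forces some color to 36, so 208 + 1 = 209.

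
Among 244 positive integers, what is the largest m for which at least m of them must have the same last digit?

If each of the 10 possible last digits held at most 24, the total would be at most 10 × 24 = 240 < 244, a contradiction.
So at least one holds ⌈244/10⌉ = 25.

25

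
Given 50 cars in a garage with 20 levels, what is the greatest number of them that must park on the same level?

The 50 cars fall into 20 levels.
If each of the 20 levels held at most 2, the total would be at most 20 × 2 = 40 < 50, a contradiction.
So at least one holds ⌈50/20⌉ = 3.

3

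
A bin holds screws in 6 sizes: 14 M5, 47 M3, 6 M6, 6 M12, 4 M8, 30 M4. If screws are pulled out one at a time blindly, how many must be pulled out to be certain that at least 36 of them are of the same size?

Treat the 6 sizes as pigeonholes.
In the worst case we take at most 35 of each size, but all 14 M5, all 6 M6, all 6 M12, all 4 M8, and all 30 M4 (fewer than 35), giving 14 + 35 + 6 + 6 + 4 + 30 = 95.
One more screw then forces some size to 36, so 95 + 1 = 96.

96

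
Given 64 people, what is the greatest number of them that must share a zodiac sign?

The 64 people fall into 12 zodiac signs.
If each of the 12 zodiac signs held at most 5, the total would be at most 12 × 5 = 60 < 64, a contradiction.
So at least one holds ⌈64/12⌉ = 6.

6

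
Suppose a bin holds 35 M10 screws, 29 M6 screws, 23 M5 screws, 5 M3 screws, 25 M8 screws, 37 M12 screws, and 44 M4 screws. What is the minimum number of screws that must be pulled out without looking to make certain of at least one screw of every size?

194

The hardest size to obtain is M3: we could draw every other screw first — 198 − 5 = 193 screws — without a single M3 one.
The next draw must be M3, so 193 + 1 = 194.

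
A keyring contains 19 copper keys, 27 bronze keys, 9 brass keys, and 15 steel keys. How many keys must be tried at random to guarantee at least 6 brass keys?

The worst case draws every non-brass key first: 19 + 27 + 15 = 61.
The next 6 draws are then forced to be brass, giving 61 + 6 = 67.

67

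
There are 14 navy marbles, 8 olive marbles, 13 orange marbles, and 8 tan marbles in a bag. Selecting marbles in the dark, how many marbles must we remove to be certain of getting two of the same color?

The worst case takes 1 marble of each color without reaching 2 of any: 4 × 1 = 4.
The next marble must bring some color to 2, so 4 + 1 = 5.

5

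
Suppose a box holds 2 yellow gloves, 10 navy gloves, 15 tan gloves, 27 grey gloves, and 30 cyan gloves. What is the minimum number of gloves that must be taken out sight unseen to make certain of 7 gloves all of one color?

In the worst case we take at most 6 of each color, but all 2 yellow (fewer than 6), giving 2 + 6 + 6 + 6 + 6 = 26.
One more glove then forces some color to 7, so 26 + 1 = 27.

27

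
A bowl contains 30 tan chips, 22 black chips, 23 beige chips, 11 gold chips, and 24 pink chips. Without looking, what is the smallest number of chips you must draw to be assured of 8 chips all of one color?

36

The worst case takes 7 chips of each color without reaching 8 of any: 5 × 7 = 35.
The next chip must bring some color to 8, so 35 + 1 = 36.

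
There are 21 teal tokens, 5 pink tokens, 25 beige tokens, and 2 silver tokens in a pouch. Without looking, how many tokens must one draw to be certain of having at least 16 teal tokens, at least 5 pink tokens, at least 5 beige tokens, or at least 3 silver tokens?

Each of the 4 colors has its own threshold; avoid all of them simultaneously.
The worst case stops just short of every target: 15 teal, 4 pink, 4 beige, 2 silver — 15 + 4 + 4 + 2 = 25 tokens.
One more token must push some color to its target, so 25 + 1 = 26.

26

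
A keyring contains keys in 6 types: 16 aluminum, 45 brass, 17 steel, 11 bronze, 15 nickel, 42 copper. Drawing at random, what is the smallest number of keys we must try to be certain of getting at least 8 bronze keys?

The worst case draws every non-bronze key first: 16 + 45 + 17 + 15 + 42 = 135.
The next 8 draws are then forced to be bronze, giving 135 + 8 = 143.

143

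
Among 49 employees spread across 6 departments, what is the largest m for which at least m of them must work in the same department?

9

The 49 employees fall into 6 departments.
If each of the 6 departments held at most 8, the total would be at most 6 × 8 = 48 < 49, a contradiction.
So at least one holds ⌈49/6⌉ = 9.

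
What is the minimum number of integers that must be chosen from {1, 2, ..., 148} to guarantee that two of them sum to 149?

75

Partition {1, …, 148} into 74 pairs: {1,148}, {2,147}, …, {74,75}.
Choosing 74 integers — say the integers 1 through 74 — takes one from each pair and avoids the property.
Choosing 75 forces two into the same pair by pigeonhole, and those sum to 149. So 75.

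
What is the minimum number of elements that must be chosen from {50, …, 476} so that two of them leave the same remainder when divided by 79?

80

Group the integers by remainder mod 79; there are 79 residue classes, each nonempty in this range.
Choosing one from each class (79 integers) avoids any shared remainder.
One more choice must repeat a class, so two differ by a multiple of 79. Hence 79 + 1 = 80.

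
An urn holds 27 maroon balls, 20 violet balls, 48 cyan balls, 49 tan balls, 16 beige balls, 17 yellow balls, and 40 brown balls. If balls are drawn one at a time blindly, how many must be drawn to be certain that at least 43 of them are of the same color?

205

In the worst case we take at most 42 of each color, but all 27 maroon, all 20 violet, all 16 beige, all 17 yellow, and all 40 brown (fewer than 42), giving 27 + 20 + 42 + 42 + 16 + 17 + 40 = 204.
One more ball then forces some color to 43, so 204 + 1 = 205.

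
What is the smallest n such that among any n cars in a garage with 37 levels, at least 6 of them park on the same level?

There are 37 levels acting as pigeonholes.
With 37 × 5 = 185 cars we could place exactly 5 in each, with no class reaching 6.
One more forces some class to hold 6, so 185 + 1 = 186.

186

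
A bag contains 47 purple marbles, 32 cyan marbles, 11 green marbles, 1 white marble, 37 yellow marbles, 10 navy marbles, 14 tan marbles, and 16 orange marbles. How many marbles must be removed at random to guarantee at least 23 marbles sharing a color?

In the worst case we take at most 22 of each color, but all 11 green, all 1 white, all 10 navy, all 14 tan, and all 16 orange (fewer than 22), giving 22 + 22 + 11 + 1 + 22 + 10 + 14 + 16 = 118.
One more marble then forces some color to 23, so 118 + 1 = 119.

119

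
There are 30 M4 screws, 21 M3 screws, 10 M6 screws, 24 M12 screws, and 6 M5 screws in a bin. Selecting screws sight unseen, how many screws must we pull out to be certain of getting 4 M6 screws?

The worst case draws every non-M6 screw first: 30 + 21 + 24 + 6 = 81.
The next 4 draws are then forced to be M6, giving 81 + 4 = 85.

85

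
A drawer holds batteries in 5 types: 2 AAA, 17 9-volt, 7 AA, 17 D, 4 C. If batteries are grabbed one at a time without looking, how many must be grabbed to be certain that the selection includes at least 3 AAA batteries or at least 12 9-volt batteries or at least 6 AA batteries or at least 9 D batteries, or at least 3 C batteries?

The worst case stops just short of every target: 2 AAA, 11 9-volt, 5 AA, 8 D, 2 C — 2 + 11 + 5 + 8 + 2 = 28 batteries.
One more battery must push some type to its target, so 28 + 1 = 29.

29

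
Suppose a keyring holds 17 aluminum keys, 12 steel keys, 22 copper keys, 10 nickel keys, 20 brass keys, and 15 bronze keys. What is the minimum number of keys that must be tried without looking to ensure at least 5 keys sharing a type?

25

The worst case takes 4 keys of each type without reaching 5 of any: 6 × 4 = 24.
The next key must bring some type to 5, so 24 + 1 = 25.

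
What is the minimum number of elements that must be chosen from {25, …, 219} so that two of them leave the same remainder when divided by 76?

Group the integers by remainder mod 76; there are 76 residue classes, each nonempty in this range.
Choosing one from each class (76 integers) avoids any shared remainder.
One more choice must repeat a class, so two differ by a multiple of 76. Hence 76 + 1 = 77.

77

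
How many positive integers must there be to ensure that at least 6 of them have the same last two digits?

There are 100 possible two-digit endings acting as pigeonholes.
With 100 × 5 = 500 positive integers we could place exactly 5 in each, with no class reaching 6.
One more forces some class to hold 6, so 500 + 1 = 501.

501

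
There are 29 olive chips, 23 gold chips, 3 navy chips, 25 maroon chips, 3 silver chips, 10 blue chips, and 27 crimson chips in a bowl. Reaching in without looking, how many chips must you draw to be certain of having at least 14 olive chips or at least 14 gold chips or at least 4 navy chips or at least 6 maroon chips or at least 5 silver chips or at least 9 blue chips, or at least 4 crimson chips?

49

Each of the 7 colors has its own threshold; avoid all of them simultaneously.
The worst case stops just short of every target: 13 olive, 13 gold, 3 navy, 5 maroon, all 3 silver, 8 blue, 3 crimson — 13 + 13 + 3 + 5 + 3 + 8 + 3 = 48 chips.
One more chip must push some color to its target, so 48 + 1 = 49.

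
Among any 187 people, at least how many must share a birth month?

There are 12 months of the year, which serve as the pigeonholes.
If each of the 12 months of the year held at most 15, the total would be at most 12 × 15 = 180 < 187, a contradiction.
So at least one holds ⌈187/12⌉ = 16.

16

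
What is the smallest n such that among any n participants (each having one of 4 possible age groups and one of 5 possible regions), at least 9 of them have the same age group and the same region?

There are 4 × 5 = 20 (age group, region) combinations acting as pigeonholes.
With 20 × 8 = 160 participants we could place exactly 8 in each, with no (age group, region) pair reaching 9.
One more forces some (age group, region) pair to hold 9, so 160 + 1 = 161.

161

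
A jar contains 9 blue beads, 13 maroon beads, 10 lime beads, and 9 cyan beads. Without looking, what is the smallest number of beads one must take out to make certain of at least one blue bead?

The worst case draws every non-blue bead first: 13 + 10 + 9 = 32.
The next draw is then forced to be blue, giving 32 + 1 = 33.

33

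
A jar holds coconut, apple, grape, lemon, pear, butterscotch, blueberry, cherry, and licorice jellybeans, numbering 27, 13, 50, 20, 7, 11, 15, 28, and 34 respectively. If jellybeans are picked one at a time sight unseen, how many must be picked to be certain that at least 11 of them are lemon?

196

To avoid lemon jellybeans as long as possible, exhaust the other 8 flavors first.
The worst case draws every non-lemon jellybean first: 27 + 13 + 50 + 7 + 11 + 15 + 28 + 34 = 185.
The next 11 draws are then forced to be lemon, giving 185 + 11 = 196.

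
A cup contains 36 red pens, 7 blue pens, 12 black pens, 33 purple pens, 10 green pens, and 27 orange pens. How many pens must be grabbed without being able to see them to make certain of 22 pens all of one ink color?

93

In the worst case we take at most 21 of each ink color, but all 7 blue, all 12 black, and all 10 green (fewer than 21), giving 21 + 7 + 12 + 21 + 10 + 21 = 92.
One more pen then forces some ink color to 22, so 92 + 1 = 93.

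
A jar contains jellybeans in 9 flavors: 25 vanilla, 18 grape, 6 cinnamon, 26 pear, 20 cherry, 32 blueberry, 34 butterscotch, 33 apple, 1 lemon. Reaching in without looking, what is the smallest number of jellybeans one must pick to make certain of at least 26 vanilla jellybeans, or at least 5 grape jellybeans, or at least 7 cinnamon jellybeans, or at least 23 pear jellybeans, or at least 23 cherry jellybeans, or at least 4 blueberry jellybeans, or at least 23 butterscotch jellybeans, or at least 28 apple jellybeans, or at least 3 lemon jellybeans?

Each of the 9 flavors has its own threshold; avoid all of them simultaneously.
The worst case stops just short of every target: 25 vanilla, 4 grape, 6 cinnamon, 22 pear, all 20 cherry, 3 blueberry, 22 butterscotch, 27 apple, all 1 lemon — 25 + 4 + 6 + 22 + 20 + 3 + 22 + 27 + 1 = 130 jellybeans.
One more jellybean must push some flavor to its target, so 130 + 1 = 131.

131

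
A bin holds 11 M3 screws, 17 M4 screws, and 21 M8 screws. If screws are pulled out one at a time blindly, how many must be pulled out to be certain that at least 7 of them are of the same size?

19

Treat the 3 sizes as pigeonholes.
The worst case takes 6 screws of each size without reaching 7 of any: 3 × 6 = 18.
The next screw must bring some size to 7, so 18 + 1 = 19.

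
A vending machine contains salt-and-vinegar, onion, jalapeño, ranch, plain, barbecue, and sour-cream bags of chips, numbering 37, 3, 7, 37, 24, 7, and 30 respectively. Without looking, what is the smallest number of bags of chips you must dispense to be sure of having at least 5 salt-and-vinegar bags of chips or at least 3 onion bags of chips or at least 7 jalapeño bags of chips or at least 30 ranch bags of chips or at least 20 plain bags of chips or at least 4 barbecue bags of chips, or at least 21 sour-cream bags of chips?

The worst case stops just short of every target: 4 salt-and-vinegar, 2 onion, 6 jalapeño, 29 ranch, 19 plain, 3 barbecue, 20 sour-cream — 4 + 2 + 6 + 29 + 19 + 3 + 20 = 83 bags of chips.
One more bag of chips must push some flavor to its target, so 83 + 1 = 84.

84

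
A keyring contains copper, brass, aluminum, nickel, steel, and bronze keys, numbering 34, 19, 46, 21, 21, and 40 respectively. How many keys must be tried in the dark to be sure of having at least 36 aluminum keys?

171

To avoid aluminum keys as long as possible, exhaust the other 5 types first.
The worst case draws every non-aluminum key first: 34 + 19 + 21 + 21 + 40 = 135.
The next 36 draws are then forced to be aluminum, giving 135 + 36 = 171.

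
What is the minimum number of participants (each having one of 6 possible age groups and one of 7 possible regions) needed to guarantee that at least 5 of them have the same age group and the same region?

169

There are 6 × 7 = 42 (age group, region) combinations acting as pigeonholes.
With 42 × 4 = 168 participants we could place exactly 4 in each, with no (age group, region) pair reaching 5.
One more forces some (age group, region) pair to hold 5, so 168 + 1 = 169.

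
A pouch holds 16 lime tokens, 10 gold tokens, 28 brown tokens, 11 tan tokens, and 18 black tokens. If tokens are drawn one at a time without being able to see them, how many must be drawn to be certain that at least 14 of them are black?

79

To avoid black tokens as long as possible, exhaust the other 4 colors first.
The worst case draws every non-black token first: 16 + 10 + 28 + 11 = 65.
The next 14 draws are then forced to be black, giving 65 + 14 = 79.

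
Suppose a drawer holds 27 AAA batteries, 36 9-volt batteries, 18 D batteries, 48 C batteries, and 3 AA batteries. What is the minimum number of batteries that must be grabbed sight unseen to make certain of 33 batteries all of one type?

In the worst case we take at most 32 of each type, but all 27 AAA, all 18 D, and all 3 AA (fewer than 32), giving 27 + 32 + 18 + 32 + 3 = 112.
One more battery then forces some type to 33, so 112 + 1 = 113.

113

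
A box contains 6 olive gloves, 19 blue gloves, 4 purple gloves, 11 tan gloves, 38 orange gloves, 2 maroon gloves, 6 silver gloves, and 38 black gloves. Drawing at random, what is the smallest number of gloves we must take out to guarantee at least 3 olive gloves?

The worst case draws every non-olive glove first: 19 + 4 + 11 + 38 + 2 + 6 + 38 = 118.
The next 3 draws are then forced to be olive, giving 118 + 3 = 121.

121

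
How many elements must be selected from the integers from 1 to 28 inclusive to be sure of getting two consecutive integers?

Partition {1, …, 28} into 14 pairs: {1,2}, {3,4}, …, {27,28}.
Choosing 14 integers — say the 14 even numbers 2, 4, …, 28 — takes one from each pair and avoids the property.
Choosing 15 forces two into the same pair by pigeonhole, and those are consecutive. So 15.

15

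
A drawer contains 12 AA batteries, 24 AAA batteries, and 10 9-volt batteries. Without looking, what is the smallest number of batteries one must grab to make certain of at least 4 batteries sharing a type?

The worst case takes 3 batteries of each type without reaching 4 of any: 3 × 3 = 9.
The next battery must bring some type to 4, so 9 + 1 = 10.

10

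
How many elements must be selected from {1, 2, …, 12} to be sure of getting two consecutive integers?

Partition {1, …, 12} into 6 pairs: {1,2}, {3,4}, …, {11,12}.
Choosing 6 integers — say the 6 even numbers 2, 4, …, 12 — takes one from each pair and avoids the property.
Choosing 7 forces two into the same pair by pigeonhole, and those are consecutive. So 7.

7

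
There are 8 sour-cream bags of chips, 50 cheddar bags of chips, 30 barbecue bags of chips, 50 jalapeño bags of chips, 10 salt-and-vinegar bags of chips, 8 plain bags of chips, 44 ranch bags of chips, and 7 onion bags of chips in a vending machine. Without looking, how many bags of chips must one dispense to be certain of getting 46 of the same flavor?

198

Treat the 8 flavors as pigeonholes.
In the worst case we take at most 45 of each flavor, but all 8 sour-cream, all 30 barbecue, all 10 salt-and-vinegar, all 8 plain, all 44 ranch, and all 7 onion (fewer than 45), giving 8 + 45 + 30 + 45 + 10 + 8 + 44 + 7 = 197.
One more bag of chips then forces some flavor to 46, so 197 + 1 = 198.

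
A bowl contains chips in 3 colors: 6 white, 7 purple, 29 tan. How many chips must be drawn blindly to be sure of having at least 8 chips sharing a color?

21

In the worst case we take at most 7 of each color, but all 6 white (fewer than 7), giving 6 + 7 + 7 = 20.
One more chip then forces some color to 8, so 20 + 1 = 21.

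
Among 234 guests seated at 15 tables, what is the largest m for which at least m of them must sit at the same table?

If each of the 15 tables held at most 15, the total would be at most 15 × 15 = 225 < 234, a contradiction.
So at least one holds ⌈234/15⌉ = 16.

16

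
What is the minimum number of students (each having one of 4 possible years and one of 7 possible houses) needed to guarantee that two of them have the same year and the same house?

29

There are 4 × 7 = 28 (year, house) combinations acting as pigeonholes.
With 28 students we could place one in each, avoiding any repeat.
One more forces some (year, house) pair to hold 2, so 28 + 1 = 29.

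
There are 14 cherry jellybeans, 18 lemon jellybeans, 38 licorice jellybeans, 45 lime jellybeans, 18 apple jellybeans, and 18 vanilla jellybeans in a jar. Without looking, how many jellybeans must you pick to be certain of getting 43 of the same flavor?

149

Treat the 6 flavors as pigeonholes.
In the worst case we take at most 42 of each flavor, but all 14 cherry, all 18 lemon, all 38 licorice, all 18 apple, and all 18 vanilla (fewer than 42), giving 14 + 18 + 38 + 42 + 18 + 18 = 148.
One more jellybean then forces some flavor to 43, so 148 + 1 = 149.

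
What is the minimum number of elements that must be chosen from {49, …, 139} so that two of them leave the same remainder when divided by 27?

28

Use the pigeonhole principle on residue classes: group the integers by remainder mod 27; there are 27 residue classes, each nonempty in this range.
Choosing one from each class (27 integers) avoids any shared remainder.
One more choice must repeat a class, so two differ by a multiple of 27. Hence 27 + 1 = 28.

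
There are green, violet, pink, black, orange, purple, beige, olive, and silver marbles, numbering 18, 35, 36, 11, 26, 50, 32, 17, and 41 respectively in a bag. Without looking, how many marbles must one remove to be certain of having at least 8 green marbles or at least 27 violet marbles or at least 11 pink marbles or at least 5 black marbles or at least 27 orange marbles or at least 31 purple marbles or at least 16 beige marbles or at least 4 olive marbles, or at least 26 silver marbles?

147

Each of the 9 colors has its own threshold; avoid all of them simultaneously.
The worst case stops just short of every target: 7 green, 26 violet, 10 pink, 4 black, 26 orange, 30 purple, 15 beige, 3 olive, 25 silver — 7 + 26 + 10 + 4 + 26 + 30 + 15 + 3 + 25 = 146 marbles.
One more marble must push some color to its target, so 146 + 1 = 147.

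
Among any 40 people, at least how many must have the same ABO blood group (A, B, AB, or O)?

10

There are 4 ABO blood groups, which serve as the pigeonholes.
If each of the 4 ABO blood groups held at most 9, the total would be at most 4 × 9 = 36 < 40, a contradiction.
So at least one holds ⌈40/4⌉ = 10.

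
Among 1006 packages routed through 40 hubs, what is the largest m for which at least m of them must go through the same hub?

The 1006 packages fall into 40 hubs.
If each of the 40 hubs held at most 25, the total would be at most 40 × 25 = 1000 < 1006, a contradiction.
So at least one holds ⌈1006/40⌉ = 26.

26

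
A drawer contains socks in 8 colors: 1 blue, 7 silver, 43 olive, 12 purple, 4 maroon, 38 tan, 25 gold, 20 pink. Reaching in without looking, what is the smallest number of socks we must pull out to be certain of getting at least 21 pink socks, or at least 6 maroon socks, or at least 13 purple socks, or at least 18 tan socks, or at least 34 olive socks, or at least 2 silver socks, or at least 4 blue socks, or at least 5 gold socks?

The worst case stops just short of every target: all 1 blue, 1 silver, 33 olive, 12 purple, all 4 maroon, 17 tan, 4 gold, 20 pink — 1 + 1 + 33 + 12 + 4 + 17 + 4 + 20 = 92 socks.
One more sock must push some color to its target, so 92 + 1 = 93.

93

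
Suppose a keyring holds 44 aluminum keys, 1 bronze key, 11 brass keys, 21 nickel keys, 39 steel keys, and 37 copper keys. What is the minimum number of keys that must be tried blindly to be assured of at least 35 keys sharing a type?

In the worst case we take at most 34 of each type, but all 1 bronze, all 11 brass, and all 21 nickel (fewer than 34), giving 34 + 1 + 11 + 21 + 34 + 34 = 135.
One more key then forces some type to 35, so 135 + 1 = 136.

136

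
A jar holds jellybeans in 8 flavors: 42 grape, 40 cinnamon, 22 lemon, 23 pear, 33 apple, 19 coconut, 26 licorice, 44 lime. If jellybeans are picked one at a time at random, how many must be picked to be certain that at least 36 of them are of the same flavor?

In the worst case we take at most 35 of each flavor, but all 22 lemon, all 23 pear, all 33 apple, all 19 coconut, and all 26 licorice (fewer than 35), giving 35 + 35 + 22 + 23 + 33 + 19 + 26 + 35 = 228.
One more jellybean then forces some flavor to 36, so 228 + 1 = 229.

229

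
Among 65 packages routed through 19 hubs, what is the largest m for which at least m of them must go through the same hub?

If each of the 19 hubs held at most 3, the total would be at most 19 × 3 = 57 < 65, a contradiction.
So at least one holds ⌈65/19⌉ = 4.

4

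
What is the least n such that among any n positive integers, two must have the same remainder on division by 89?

Two integers differ by a multiple of 89 exactly when they share a remainder mod 89.
There are 89 residue classes mod 89, so 89 integers can all lie in distinct classes.
One more integer must repeat a residue, giving a difference divisible by 89. So n = 89 + 1 = 90.

90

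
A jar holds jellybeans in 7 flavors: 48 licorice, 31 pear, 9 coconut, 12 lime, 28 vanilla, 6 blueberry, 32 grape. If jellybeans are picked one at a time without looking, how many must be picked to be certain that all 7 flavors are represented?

161

The hardest flavor to obtain is blueberry: we could draw every other jellybean first — 166 − 6 = 160 jellybeans — without a single blueberry one.
The next draw must be blueberry, so 160 + 1 = 161.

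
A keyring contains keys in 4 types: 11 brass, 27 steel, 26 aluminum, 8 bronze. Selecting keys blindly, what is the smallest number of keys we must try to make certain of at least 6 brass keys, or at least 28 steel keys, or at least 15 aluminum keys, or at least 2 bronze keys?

48

Each of the 4 types has its own threshold; avoid all of them simultaneously.
The worst case stops just short of every target: 5 brass, 27 steel, 14 aluminum, 1 bronze — 5 + 27 + 14 + 1 = 47 keys.
One more key must push some type to its target, so 47 + 1 = 48.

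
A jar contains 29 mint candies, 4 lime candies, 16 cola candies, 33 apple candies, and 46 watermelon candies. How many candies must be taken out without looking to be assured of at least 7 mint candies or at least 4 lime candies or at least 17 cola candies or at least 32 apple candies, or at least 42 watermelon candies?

98

The worst case stops just short of every target: 6 mint, 3 lime, 16 cola, 31 apple, 41 watermelon — 6 + 3 + 16 + 31 + 41 = 97 candies.
One more candy must push some flavor to its target, so 97 + 1 = 98.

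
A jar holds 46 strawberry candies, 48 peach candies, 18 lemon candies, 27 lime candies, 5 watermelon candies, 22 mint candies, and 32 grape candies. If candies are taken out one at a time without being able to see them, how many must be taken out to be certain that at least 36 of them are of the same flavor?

Treat the 7 flavors as pigeonholes.
In the worst case we take at most 35 of each flavor, but all 18 lemon, all 27 lime, all 5 watermelon, all 22 mint, and all 32 grape (fewer than 35), giving 35 + 35 + 18 + 27 + 5 + 22 + 32 = 174.
One more candy then forces some flavor to 36, so 174 + 1 = 175.

175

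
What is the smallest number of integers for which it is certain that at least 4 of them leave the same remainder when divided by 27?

There are 27 residue classes modulo 27 acting as pigeonholes.
With 27 × 3 = 81 integers we could place exactly 3 in each, with no class reaching 4.
One more forces some class to hold 4, so 81 + 1 = 82.

82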